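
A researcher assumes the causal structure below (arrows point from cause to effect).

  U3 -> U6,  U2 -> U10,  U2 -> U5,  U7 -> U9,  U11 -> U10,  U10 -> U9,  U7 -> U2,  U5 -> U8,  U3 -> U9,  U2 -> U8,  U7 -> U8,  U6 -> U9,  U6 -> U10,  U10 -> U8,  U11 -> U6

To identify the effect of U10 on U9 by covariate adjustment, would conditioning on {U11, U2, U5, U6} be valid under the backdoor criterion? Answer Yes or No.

Yes

Backdoor paths from U10 to U9 (paths whose first edge points into U10):
  P1: U10 <- U11 -> U6 <- U3 -> U9
  P2: U10 <- U11 -> U6 -> U9
  P3: U10 <- U6 <- U3 -> U9
  P4: U10 <- U6 -> U9
  P5: U10 <- U2 <- U7 -> U9
  P6: U10 <- U2 -> U5 -> U8 <- U7 -> U9
  P7: U10 <- U2 -> U8 <- U7 -> U9
Condition 1 (no descendant of U10 in the set): holds — descendants of U10 are {U8, U9}; none are in {U11, U2, U5, U6}.
Condition 2 (every backdoor path blocked by {U11, U2, U5, U6}):
  P1: blocked at fork node U11 ∈ conditioning set.
  P2: blocked at fork node U11 ∈ conditioning set.
  P3: blocked at chain node U6 ∈ conditioning set.
  P4: blocked at fork node U6 ∈ conditioning set.
  P5: blocked at chain node U2 ∈ conditioning set.
  P6: blocked at fork node U2 ∈ conditioning set.
  P7: blocked at fork node U2 ∈ conditioning set.
{U11, U2, U5, U6} satisfies the backdoor criterion.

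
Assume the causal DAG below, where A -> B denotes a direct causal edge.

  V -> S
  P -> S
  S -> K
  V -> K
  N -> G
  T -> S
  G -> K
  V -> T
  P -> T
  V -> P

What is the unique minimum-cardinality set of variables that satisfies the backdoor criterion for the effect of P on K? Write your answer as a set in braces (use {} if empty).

Variables eligible for adjustment (non-descendants of P, excluding P and K): {G, N, V}.
Backdoor paths from P to K:
  P1: P <- V -> T -> S -> K
  P2: P <- V -> S -> K
  P3: P <- V -> K
The empty set is not sufficient: P1 (P <- V -> T -> S -> K) has no collider blocking it and no conditioned non-collider, so it is open.
Try {V}:
  P1: blocked at fork node V ∈ conditioning set.
  P2: blocked at fork node V ∈ conditioning set.
  P3: blocked at fork node V ∈ conditioning set.
{V} contains no descendant of P and blocks every backdoor path.
No other singleton works — e.g. {N} leaves P1 open — so {V} is the unique smallest valid adjustment set.

{V}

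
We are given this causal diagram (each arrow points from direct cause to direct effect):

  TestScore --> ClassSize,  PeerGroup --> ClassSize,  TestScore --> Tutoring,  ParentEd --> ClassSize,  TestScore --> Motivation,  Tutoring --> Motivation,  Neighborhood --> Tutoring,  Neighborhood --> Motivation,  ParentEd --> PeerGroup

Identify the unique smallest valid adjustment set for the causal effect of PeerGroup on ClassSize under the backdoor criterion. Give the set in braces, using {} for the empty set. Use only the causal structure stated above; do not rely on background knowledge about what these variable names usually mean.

Variables eligible for adjustment (non-descendants of PeerGroup, excluding PeerGroup and ClassSize): {Motivation, Neighborhood, ParentEd, TestScore, Tutoring}.
Backdoor paths from PeerGroup to ClassSize:
  P1: PeerGroup <- ParentEd -> ClassSize
The empty set is not sufficient: P1 (PeerGroup <- ParentEd -> ClassSize) has no collider blocking it and no conditioned non-collider, so it is open.
Try {ParentEd}:
  P1: blocked at fork node ParentEd ∈ conditioning set.
{ParentEd} contains no descendant of PeerGroup and blocks every backdoor path.
No other singleton works — e.g. {Neighborhood} leaves P1 open — so {ParentEd} is the unique smallest valid adjustment set.

{ParentEd}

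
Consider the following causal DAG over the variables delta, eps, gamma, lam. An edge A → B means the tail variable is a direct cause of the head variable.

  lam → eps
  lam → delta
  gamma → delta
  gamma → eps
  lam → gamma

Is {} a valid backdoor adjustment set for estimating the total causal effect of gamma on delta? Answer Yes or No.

Backdoor paths from gamma to delta (paths whose first edge points into gamma):
  P1: gamma <- lam -> delta
Condition 1 (no descendant of gamma in the set): holds — descendants of gamma are {delta, eps}; none are in {}.
Condition 2 (every backdoor path blocked by {}):
  P1: open — no interior node is in the conditioning set.
{} does not satisfy the backdoor criterion.

No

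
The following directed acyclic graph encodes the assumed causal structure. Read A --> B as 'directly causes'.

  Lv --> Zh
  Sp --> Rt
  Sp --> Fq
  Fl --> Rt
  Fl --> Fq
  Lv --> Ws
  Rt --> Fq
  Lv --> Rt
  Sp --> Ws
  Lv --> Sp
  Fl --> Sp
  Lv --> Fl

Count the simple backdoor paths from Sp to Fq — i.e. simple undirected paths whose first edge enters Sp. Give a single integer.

7

A backdoor path from Sp to Fq is any simple undirected path whose first edge points into Sp (i.e. leaves Sp via a parent).
Parents of Sp: {Fl, Lv}.
Enumerating:
  P1: Sp <- Lv -> Fl -> Rt -> Fq
  P2: Sp <- Lv -> Fl -> Fq
  P3: Sp <- Lv -> Rt <- Fl -> Fq
  P4: Sp <- Lv -> Rt -> Fq
  P5: Sp <- Fl <- Lv -> Rt -> Fq
  P6: Sp <- Fl -> Rt -> Fq
  P7: Sp <- Fl -> Fq
That exhausts the simple backdoor paths. Count: 7.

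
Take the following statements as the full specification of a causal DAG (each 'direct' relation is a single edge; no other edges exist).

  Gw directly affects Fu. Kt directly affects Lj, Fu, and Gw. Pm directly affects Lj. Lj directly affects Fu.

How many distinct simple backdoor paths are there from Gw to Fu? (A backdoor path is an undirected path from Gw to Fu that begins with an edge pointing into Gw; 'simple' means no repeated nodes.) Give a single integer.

2

A backdoor path from Gw to Fu is any simple undirected path whose first edge points into Gw (i.e. leaves Gw via a parent).
Parents of Gw: {Kt}.
Enumerating:
  P1: Gw <- Kt -> Lj -> Fu
  P2: Gw <- Kt -> Fu
That exhausts the simple backdoor paths. Count: 2.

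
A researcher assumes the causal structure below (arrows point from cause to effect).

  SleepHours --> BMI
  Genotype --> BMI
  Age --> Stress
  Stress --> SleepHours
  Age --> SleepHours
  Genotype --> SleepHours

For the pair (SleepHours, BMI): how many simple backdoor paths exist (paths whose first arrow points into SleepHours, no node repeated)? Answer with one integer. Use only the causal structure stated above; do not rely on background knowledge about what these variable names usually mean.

A backdoor path from SleepHours to BMI is any simple undirected path whose first edge points into SleepHours (i.e. leaves SleepHours via a parent).
Parents of SleepHours: {Age, Genotype, Stress}.
Enumerating:
  P1: SleepHours <- Genotype -> BMI
That exhausts the simple backdoor paths. Count: 1.

1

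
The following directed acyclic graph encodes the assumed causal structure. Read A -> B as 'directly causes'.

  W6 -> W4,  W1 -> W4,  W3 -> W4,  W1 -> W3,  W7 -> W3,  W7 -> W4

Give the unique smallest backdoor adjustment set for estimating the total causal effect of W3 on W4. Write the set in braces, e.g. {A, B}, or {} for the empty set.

{W1, W7}

Variables eligible for adjustment (non-descendants of W3, excluding W3 and W4): {W1, W6, W7}.
Backdoor paths from W3 to W4:
  P1: W3 <- W7 -> W4
  P2: W3 <- W1 -> W4
The empty set is not sufficient: P1 (W3 <- W7 -> W4) has no collider blocking it and no conditioned non-collider, so it is open.
Try {W1, W7}:
  P1: blocked at fork node W7 ∈ conditioning set.
  P2: blocked at fork node W1 ∈ conditioning set.
{W1, W7} contains no descendant of W3 and blocks every backdoor path.
Every element of {W1, W7} is needed (dropping W1 leaves P2 open; dropping W7 leaves P1 open), so no proper subset is valid.
Among all size-2 subsets of the eligible variables, only {W1, W7} blocks every backdoor path, so it is the unique smallest valid adjustment set.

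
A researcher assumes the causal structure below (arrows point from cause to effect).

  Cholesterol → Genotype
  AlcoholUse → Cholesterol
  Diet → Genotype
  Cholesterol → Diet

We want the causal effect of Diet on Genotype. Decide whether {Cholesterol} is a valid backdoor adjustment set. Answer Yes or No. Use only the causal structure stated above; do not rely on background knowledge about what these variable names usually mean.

Backdoor paths from Diet to Genotype (paths whose first edge points into Diet):
  P1: Diet <- Cholesterol -> Genotype
Condition 1 (no descendant of Diet in the set): holds — descendants of Diet are {Genotype}; none are in {Cholesterol}.
Condition 2 (every backdoor path blocked by {Cholesterol}):
  P1: blocked at fork node Cholesterol ∈ conditioning set.
{Cholesterol} satisfies the backdoor criterion.

Yes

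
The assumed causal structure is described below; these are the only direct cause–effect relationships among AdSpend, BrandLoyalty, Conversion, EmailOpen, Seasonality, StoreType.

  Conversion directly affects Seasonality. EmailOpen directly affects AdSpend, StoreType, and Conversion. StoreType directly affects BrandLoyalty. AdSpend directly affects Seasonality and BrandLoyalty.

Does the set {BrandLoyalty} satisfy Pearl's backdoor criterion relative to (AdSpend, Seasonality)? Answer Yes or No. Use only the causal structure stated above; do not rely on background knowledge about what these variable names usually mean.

No

Backdoor paths from AdSpend to Seasonality (paths whose first edge points into AdSpend):
  P1: AdSpend <- EmailOpen -> Conversion -> Seasonality
Condition 1 (no descendant of AdSpend in the set): FAILS — BrandLoyalty is a descendant of AdSpend.
Condition 2 (every backdoor path blocked by {BrandLoyalty}):
  P1: open — no interior node is in the conditioning set.
{BrandLoyalty} does not satisfy the backdoor criterion.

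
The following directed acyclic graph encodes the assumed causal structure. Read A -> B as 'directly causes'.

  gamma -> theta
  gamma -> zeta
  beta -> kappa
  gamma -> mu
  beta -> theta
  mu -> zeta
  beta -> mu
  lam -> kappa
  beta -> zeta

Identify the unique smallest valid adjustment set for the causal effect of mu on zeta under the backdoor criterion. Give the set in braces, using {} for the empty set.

Variables eligible for adjustment (non-descendants of mu, excluding mu and zeta): {beta, gamma, kappa, lam, theta}.
Backdoor paths from mu to zeta:
  P1: mu <- gamma -> theta <- beta -> zeta
  P2: mu <- gamma -> zeta
  P3: mu <- beta -> theta <- gamma -> zeta
  P4: mu <- beta -> zeta
The empty set is not sufficient: P2 (mu <- gamma -> zeta) has no collider blocking it and no conditioned non-collider, so it is open.
Try {beta, gamma}:
  P1: blocked at fork node gamma ∈ conditioning set.
  P2: blocked at fork node gamma ∈ conditioning set.
  P3: blocked at fork node beta ∈ conditioning set.
  P4: blocked at fork node beta ∈ conditioning set.
{beta, gamma} contains no descendant of mu and blocks every backdoor path.
Every element of {beta, gamma} is needed (dropping beta leaves P4 open; dropping gamma leaves P2 open), so no proper subset is valid.
Among all size-2 subsets of the eligible variables, only {beta, gamma} blocks every backdoor path, so it is the unique smallest valid adjustment set.

{beta, gamma}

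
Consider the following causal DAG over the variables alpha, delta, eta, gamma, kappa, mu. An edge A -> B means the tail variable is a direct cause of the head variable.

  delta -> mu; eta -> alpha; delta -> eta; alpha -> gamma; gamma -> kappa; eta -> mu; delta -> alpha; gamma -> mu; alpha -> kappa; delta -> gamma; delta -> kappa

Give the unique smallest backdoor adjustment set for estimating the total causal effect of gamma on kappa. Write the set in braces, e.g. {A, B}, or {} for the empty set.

Variables eligible for adjustment (non-descendants of gamma, excluding gamma and kappa): {alpha, delta, eta}.
Backdoor paths from gamma to kappa:
  P1: gamma <- delta -> eta -> alpha -> kappa
  P2: gamma <- delta -> alpha -> kappa
  P3: gamma <- delta -> kappa
  P4: gamma <- delta -> mu <- eta -> alpha -> kappa
  P5: gamma <- alpha <- delta -> kappa
  P6: gamma <- alpha <- eta <- delta -> kappa
  P7: gamma <- alpha <- eta -> mu <- delta -> kappa
  P8: gamma <- alpha -> kappa
The empty set is not sufficient: P1 (gamma <- delta -> eta -> alpha -> kappa) has no collider blocking it and no conditioned non-collider, so it is open.
Try {alpha, delta}:
  P1: blocked at fork node delta ∈ conditioning set.
  P2: blocked at fork node delta ∈ conditioning set.
  P3: blocked at fork node delta ∈ conditioning set.
  P4: blocked at fork node delta ∈ conditioning set.
  P5: blocked at chain node alpha ∈ conditioning set.
  P6: blocked at chain node alpha ∈ conditioning set.
  P7: blocked at chain node alpha ∈ conditioning set.
  P8: blocked at fork node alpha ∈ conditioning set.
{alpha, delta} contains no descendant of gamma and blocks every backdoor path.
Every element of {alpha, delta} is needed (dropping alpha leaves P8 open; dropping delta leaves P3 open), so no proper subset is valid.
Among all size-2 subsets of the eligible variables, only {alpha, delta} blocks every backdoor path, so it is the unique smallest valid adjustment set.

{alpha, delta}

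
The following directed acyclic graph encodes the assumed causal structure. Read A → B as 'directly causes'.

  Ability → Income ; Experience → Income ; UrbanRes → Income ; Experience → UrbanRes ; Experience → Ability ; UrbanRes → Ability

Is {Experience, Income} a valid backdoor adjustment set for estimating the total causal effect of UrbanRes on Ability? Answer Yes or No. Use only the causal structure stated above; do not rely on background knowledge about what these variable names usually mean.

Backdoor paths from UrbanRes to Ability (paths whose first edge points into UrbanRes):
  P1: UrbanRes <- Experience -> Ability
  P2: UrbanRes <- Experience -> Income <- Ability
Condition 1 (no descendant of UrbanRes in the set): FAILS — Income is a descendant of UrbanRes.
Condition 2 (every backdoor path blocked by {Experience, Income}):
  P1: blocked at fork node Experience ∈ conditioning set.
  P2: blocked at fork node Experience ∈ conditioning set.
{Experience, Income} does not satisfy the backdoor criterion.

No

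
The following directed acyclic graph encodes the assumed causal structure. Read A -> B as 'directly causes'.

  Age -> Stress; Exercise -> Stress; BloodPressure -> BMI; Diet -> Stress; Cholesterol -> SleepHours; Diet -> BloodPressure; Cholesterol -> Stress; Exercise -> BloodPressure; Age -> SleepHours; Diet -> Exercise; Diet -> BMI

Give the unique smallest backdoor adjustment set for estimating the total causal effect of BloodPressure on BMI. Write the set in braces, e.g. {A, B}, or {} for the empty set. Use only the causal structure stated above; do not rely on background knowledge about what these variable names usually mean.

{Diet}

Variables eligible for adjustment (non-descendants of BloodPressure, excluding BloodPressure and BMI): {Age, Cholesterol, Diet, Exercise, SleepHours, Stress}.
Backdoor paths from BloodPressure to BMI:
  P1: BloodPressure <- Diet -> BMI
  P2: BloodPressure <- Exercise <- Diet -> BMI
  P3: BloodPressure <- Exercise -> Stress <- Diet -> BMI
The empty set is not sufficient: P1 (BloodPressure <- Diet -> BMI) has no collider blocking it and no conditioned non-collider, so it is open.
Try {Diet}:
  P1: blocked at fork node Diet ∈ conditioning set.
  P2: blocked at fork node Diet ∈ conditioning set.
  P3: blocked at collider Stress (neither it nor any descendant is in the conditioning set).
{Diet} contains no descendant of BloodPressure and blocks every backdoor path.
No other singleton works — e.g. {Exercise} leaves P1 open — so {Diet} is the unique smallest valid adjustment set.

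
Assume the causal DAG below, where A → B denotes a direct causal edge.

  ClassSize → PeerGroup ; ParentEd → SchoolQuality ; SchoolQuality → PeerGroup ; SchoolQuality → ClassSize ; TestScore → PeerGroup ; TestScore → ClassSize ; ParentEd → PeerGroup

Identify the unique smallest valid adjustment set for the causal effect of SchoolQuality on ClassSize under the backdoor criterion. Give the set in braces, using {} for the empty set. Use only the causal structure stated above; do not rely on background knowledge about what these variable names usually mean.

Variables eligible for adjustment (non-descendants of SchoolQuality, excluding SchoolQuality and ClassSize): {ParentEd, TestScore}.
Backdoor paths from SchoolQuality to ClassSize:
  P1: SchoolQuality <- ParentEd -> PeerGroup <- TestScore -> ClassSize
  P2: SchoolQuality <- ParentEd -> PeerGroup <- ClassSize
Each backdoor path contains an unconditioned collider, so every path is already blocked with the empty conditioning set:
  P1: blocked at collider PeerGroup (neither it nor any descendant is in the conditioning set).
  P2: blocked at collider PeerGroup (neither it nor any descendant is in the conditioning set).
The empty set is therefore the unique smallest valid set.

{}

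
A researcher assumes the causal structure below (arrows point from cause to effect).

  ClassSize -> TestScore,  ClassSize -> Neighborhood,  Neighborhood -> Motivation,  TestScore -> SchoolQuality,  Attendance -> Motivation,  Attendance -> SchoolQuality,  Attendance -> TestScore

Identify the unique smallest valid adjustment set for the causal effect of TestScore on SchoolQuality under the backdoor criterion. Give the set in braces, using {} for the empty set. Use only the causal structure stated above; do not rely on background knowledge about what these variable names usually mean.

{Attendance}

Variables eligible for adjustment (non-descendants of TestScore, excluding TestScore and SchoolQuality): {Attendance, ClassSize, Motivation, Neighborhood}.
Backdoor paths from TestScore to SchoolQuality:
  P1: TestScore <- Attendance -> SchoolQuality
  P2: TestScore <- ClassSize -> Neighborhood -> Motivation <- Attendance -> SchoolQuality
The empty set is not sufficient: P1 (TestScore <- Attendance -> SchoolQuality) has no collider blocking it and no conditioned non-collider, so it is open.
Try {Attendance}:
  P1: blocked at fork node Attendance ∈ conditioning set.
  P2: blocked at collider Motivation (neither it nor any descendant is in the conditioning set).
{Attendance} contains no descendant of TestScore and blocks every backdoor path.
No other singleton works — e.g. {ClassSize} leaves P1 open — so {Attendance} is the unique smallest valid adjustment set.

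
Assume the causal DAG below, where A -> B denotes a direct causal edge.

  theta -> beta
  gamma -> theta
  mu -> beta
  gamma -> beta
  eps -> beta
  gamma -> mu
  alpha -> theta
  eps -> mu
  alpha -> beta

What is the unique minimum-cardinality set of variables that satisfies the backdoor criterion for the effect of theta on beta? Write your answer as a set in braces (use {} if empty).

Variables eligible for adjustment (non-descendants of theta, excluding theta and beta): {alpha, eps, gamma, mu}.
Backdoor paths from theta to beta:
  P1: theta <- gamma -> mu <- eps -> beta
  P2: theta <- gamma -> mu -> beta
  P3: theta <- gamma -> beta
  P4: theta <- alpha -> beta
The empty set is not sufficient: P2 (theta <- gamma -> mu -> beta) has no collider blocking it and no conditioned non-collider, so it is open.
Try {alpha, gamma}:
  P1: blocked at fork node gamma ∈ conditioning set.
  P2: blocked at fork node gamma ∈ conditioning set.
  P3: blocked at fork node gamma ∈ conditioning set.
  P4: blocked at fork node alpha ∈ conditioning set.
{alpha, gamma} contains no descendant of theta and blocks every backdoor path.
Every element of {alpha, gamma} is needed (dropping alpha leaves P4 open; dropping gamma leaves P2 open), so no proper subset is valid.
Among all size-2 subsets of the eligible variables, only {alpha, gamma} blocks every backdoor path, so it is the unique smallest valid adjustment set.

{alpha, gamma}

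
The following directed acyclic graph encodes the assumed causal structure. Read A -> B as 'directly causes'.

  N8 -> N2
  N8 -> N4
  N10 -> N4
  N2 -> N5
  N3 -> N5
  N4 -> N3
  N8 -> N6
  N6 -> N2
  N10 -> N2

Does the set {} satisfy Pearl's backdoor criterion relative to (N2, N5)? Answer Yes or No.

No

Backdoor paths from N2 to N5 (paths whose first edge points into N2):
  P1: N2 <- N10 -> N4 -> N3 -> N5
  P2: N2 <- N8 -> N4 -> N3 -> N5
  P3: N2 <- N6 <- N8 -> N4 -> N3 -> N5
Condition 1 (no descendant of N2 in the set): holds — descendants of N2 are {N5}; none are in {}.
Condition 2 (every backdoor path blocked by {}):
  P1: open — no interior node is in the conditioning set.
  P2: open — no interior node is in the conditioning set.
  P3: open — no interior node is in the conditioning set.
{} does not satisfy the backdoor criterion.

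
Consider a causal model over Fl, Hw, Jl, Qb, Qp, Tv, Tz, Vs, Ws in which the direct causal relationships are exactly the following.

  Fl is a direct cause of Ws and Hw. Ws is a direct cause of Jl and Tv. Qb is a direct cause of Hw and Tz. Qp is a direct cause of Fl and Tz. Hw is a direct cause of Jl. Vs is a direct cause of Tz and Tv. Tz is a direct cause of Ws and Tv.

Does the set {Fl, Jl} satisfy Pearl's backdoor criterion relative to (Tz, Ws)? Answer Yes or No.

Backdoor paths from Tz to Ws (paths whose first edge points into Tz):
  P1: Tz <- Qb -> Hw <- Fl -> Ws
  P2: Tz <- Qb -> Hw -> Jl <- Ws
  P3: Tz <- Vs -> Tv <- Ws
  P4: Tz <- Qp -> Fl -> Ws
  P5: Tz <- Qp -> Fl -> Hw -> Jl <- Ws
Condition 1 (no descendant of Tz in the set): FAILS — Jl is a descendant of Tz.
Condition 2 (every backdoor path blocked by {Fl, Jl}):
  P1: blocked at fork node Fl ∈ conditioning set.
  P2: open — collider(s) Jl are conditioned on (or have a conditioned descendant) and no non-collider on the path is in the set.
  P3: blocked at collider Tv (neither it nor any descendant is in the conditioning set).
  P4: blocked at chain node Fl ∈ conditioning set.
  P5: blocked at chain node Fl ∈ conditioning set.
{Fl, Jl} does not satisfy the backdoor criterion.

No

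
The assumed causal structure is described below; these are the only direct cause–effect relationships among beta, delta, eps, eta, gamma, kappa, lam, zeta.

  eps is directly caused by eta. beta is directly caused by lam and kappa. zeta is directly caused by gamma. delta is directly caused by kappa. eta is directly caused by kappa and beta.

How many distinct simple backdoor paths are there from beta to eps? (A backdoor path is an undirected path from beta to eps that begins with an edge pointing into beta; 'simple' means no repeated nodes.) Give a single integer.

A backdoor path from beta to eps is any simple undirected path whose first edge points into beta (i.e. leaves beta via a parent).
Parents of beta: {kappa, lam}.
Enumerating:
  P1: beta <- kappa -> eta -> eps
That exhausts the simple backdoor paths. Count: 1.

1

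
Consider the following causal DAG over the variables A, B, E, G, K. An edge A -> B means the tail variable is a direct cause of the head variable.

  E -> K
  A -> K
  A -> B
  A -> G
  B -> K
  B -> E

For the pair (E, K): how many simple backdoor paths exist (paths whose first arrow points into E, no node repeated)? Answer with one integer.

2

A backdoor path from E to K is any simple undirected path whose first edge points into E (i.e. leaves E via a parent).
Parents of E: {B}.
Enumerating:
  P1: E <- B <- A -> K
  P2: E <- B -> K
That exhausts the simple backdoor paths. Count: 2.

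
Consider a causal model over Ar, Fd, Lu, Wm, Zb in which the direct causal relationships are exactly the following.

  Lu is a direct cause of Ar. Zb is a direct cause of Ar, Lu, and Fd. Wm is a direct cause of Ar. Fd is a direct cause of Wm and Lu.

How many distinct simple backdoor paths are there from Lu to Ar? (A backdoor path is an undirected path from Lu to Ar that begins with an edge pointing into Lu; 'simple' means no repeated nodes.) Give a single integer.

4

A backdoor path from Lu to Ar is any simple undirected path whose first edge points into Lu (i.e. leaves Lu via a parent).
Parents of Lu: {Fd, Zb}.
Enumerating:
  P1: Lu <- Zb -> Fd -> Wm -> Ar
  P2: Lu <- Zb -> Ar
  P3: Lu <- Fd <- Zb -> Ar
  P4: Lu <- Fd -> Wm -> Ar
That exhausts the simple backdoor paths. Count: 4.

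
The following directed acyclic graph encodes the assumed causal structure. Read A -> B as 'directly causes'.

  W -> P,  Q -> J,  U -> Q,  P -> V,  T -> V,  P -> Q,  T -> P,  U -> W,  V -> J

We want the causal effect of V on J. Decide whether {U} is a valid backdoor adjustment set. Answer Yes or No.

Backdoor paths from V to J (paths whose first edge points into V):
  P1: V <- T -> P <- W <- U -> Q -> J
  P2: V <- T -> P -> Q -> J
  P3: V <- P <- W <- U -> Q -> J
  P4: V <- P -> Q -> J
Condition 1 (no descendant of V in the set): holds — descendants of V are {J}; none are in {U}.
Condition 2 (every backdoor path blocked by {U}):
  P1: blocked at collider P (neither it nor any descendant is in the conditioning set).
  P2: open — no interior node is in the conditioning set.
  P3: blocked at fork node U ∈ conditioning set.
  P4: open — no interior node is in the conditioning set.
{U} does not satisfy the backdoor criterion.

No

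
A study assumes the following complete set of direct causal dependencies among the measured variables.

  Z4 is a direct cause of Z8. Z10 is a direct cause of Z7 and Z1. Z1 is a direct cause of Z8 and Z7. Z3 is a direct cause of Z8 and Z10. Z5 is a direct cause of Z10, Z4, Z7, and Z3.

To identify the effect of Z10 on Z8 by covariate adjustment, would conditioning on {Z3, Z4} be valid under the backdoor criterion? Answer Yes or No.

Yes

Backdoor paths from Z10 to Z8 (paths whose first edge points into Z10):
  P1: Z10 <- Z5 -> Z3 -> Z8
  P2: Z10 <- Z5 -> Z4 -> Z8
  P3: Z10 <- Z5 -> Z7 <- Z1 -> Z8
  P4: Z10 <- Z3 <- Z5 -> Z4 -> Z8
  P5: Z10 <- Z3 <- Z5 -> Z7 <- Z1 -> Z8
  P6: Z10 <- Z3 -> Z8
Condition 1 (no descendant of Z10 in the set): holds — descendants of Z10 are {Z1, Z7, Z8}; none are in {Z3, Z4}.
Condition 2 (every backdoor path blocked by {Z3, Z4}):
  P1: blocked at chain node Z3 ∈ conditioning set.
  P2: blocked at chain node Z4 ∈ conditioning set.
  P3: blocked at collider Z7 (neither it nor any descendant is in the conditioning set).
  P4: blocked at chain node Z3 ∈ conditioning set.
  P5: blocked at chain node Z3 ∈ conditioning set.
  P6: blocked at fork node Z3 ∈ conditioning set.
{Z3, Z4} satisfies the backdoor criterion.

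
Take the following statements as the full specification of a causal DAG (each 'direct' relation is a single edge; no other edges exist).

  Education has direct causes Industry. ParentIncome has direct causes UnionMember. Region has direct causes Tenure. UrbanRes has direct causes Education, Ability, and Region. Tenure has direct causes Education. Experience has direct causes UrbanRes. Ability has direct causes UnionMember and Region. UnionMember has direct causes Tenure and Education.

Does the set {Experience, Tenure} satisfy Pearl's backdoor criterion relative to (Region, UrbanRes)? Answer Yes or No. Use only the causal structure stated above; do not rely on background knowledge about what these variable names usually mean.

Backdoor paths from Region to UrbanRes (paths whose first edge points into Region):
  P1: Region <- Tenure <- Education -> UnionMember -> Ability -> UrbanRes
  P2: Region <- Tenure <- Education -> UrbanRes
  P3: Region <- Tenure -> UnionMember <- Education -> UrbanRes
  P4: Region <- Tenure -> UnionMember -> Ability -> UrbanRes
Condition 1 (no descendant of Region in the set): FAILS — Experience is a descendant of Region.
Condition 2 (every backdoor path blocked by {Experience, Tenure}):
  P1: blocked at chain node Tenure ∈ conditioning set.
  P2: blocked at chain node Tenure ∈ conditioning set.
  P3: blocked at fork node Tenure ∈ conditioning set.
  P4: blocked at fork node Tenure ∈ conditioning set.
{Experience, Tenure} does not satisfy the backdoor criterion.

No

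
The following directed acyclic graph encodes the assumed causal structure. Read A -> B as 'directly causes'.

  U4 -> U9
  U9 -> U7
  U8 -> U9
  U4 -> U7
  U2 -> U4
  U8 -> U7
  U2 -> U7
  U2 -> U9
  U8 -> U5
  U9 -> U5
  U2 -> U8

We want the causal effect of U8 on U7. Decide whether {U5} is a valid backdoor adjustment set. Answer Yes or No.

Backdoor paths from U8 to U7 (paths whose first edge points into U8):
  P1: U8 <- U2 -> U4 -> U9 -> U7
  P2: U8 <- U2 -> U4 -> U7
  P3: U8 <- U2 -> U9 <- U4 -> U7
  P4: U8 <- U2 -> U9 -> U7
  P5: U8 <- U2 -> U7
Condition 1 (no descendant of U8 in the set): FAILS — U5 is a descendant of U8.
Condition 2 (every backdoor path blocked by {U5}):
  P1: open — no interior node is in the conditioning set.
  P2: open — no interior node is in the conditioning set.
  P3: open — collider(s) U9 are conditioned on (or have a conditioned descendant) and no non-collider on the path is in the set.
  P4: open — no interior node is in the conditioning set.
  P5: open — no interior node is in the conditioning set.
{U5} does not satisfy the backdoor criterion.

No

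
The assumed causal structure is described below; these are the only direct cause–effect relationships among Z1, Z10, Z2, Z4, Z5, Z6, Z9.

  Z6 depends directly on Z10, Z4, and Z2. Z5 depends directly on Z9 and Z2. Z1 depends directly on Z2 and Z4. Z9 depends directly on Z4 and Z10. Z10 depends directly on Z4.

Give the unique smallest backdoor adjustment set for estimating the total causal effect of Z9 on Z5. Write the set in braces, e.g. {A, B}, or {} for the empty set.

{}

Variables eligible for adjustment (non-descendants of Z9, excluding Z9 and Z5): {Z1, Z10, Z2, Z4, Z6}.
Backdoor paths from Z9 to Z5:
  P1: Z9 <- Z4 -> Z10 -> Z6 <- Z2 -> Z5
  P2: Z9 <- Z4 -> Z6 <- Z2 -> Z5
  P3: Z9 <- Z4 -> Z1 <- Z2 -> Z5
  P4: Z9 <- Z10 <- Z4 -> Z6 <- Z2 -> Z5
  P5: Z9 <- Z10 <- Z4 -> Z1 <- Z2 -> Z5
  P6: Z9 <- Z10 -> Z6 <- Z4 -> Z1 <- Z2 -> Z5
  P7: Z9 <- Z10 -> Z6 <- Z2 -> Z5
Each backdoor path contains an unconditioned collider, so every path is already blocked with the empty conditioning set:
  P1: blocked at collider Z6 (neither it nor any descendant is in the conditioning set).
  P2: blocked at collider Z6 (neither it nor any descendant is in the conditioning set).
  P3: blocked at collider Z1 (neither it nor any descendant is in the conditioning set).
  P4: blocked at collider Z6 (neither it nor any descendant is in the conditioning set).
  P5: blocked at collider Z1 (neither it nor any descendant is in the conditioning set).
  P6: blocked at collider Z6 (neither it nor any descendant is in the conditioning set).
  P7: blocked at collider Z6 (neither it nor any descendant is in the conditioning set).
The empty set is therefore the unique smallest valid set.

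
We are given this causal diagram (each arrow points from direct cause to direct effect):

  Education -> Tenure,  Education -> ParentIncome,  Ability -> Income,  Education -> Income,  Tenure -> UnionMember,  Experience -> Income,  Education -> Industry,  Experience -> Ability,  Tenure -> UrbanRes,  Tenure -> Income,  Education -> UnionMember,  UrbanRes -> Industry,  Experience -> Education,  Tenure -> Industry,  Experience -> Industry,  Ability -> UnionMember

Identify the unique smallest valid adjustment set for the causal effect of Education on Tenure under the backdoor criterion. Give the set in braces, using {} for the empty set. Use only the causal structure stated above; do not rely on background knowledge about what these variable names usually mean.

{}

Variables eligible for adjustment (non-descendants of Education, excluding Education and Tenure): {Ability, Experience}.
Backdoor paths from Education to Tenure:
  P1: Education <- Experience -> Ability -> UnionMember <- Tenure
  P2: Education <- Experience -> Ability -> Income <- Tenure
  P3: Education <- Experience -> Income <- Tenure
  P4: Education <- Experience -> Income <- Ability -> UnionMember <- Tenure
  P5: Education <- Experience -> Industry <- Tenure
  P6: Education <- Experience -> Industry <- UrbanRes <- Tenure
Each backdoor path contains an unconditioned collider, so every path is already blocked with the empty conditioning set:
  P1: blocked at collider UnionMember (neither it nor any descendant is in the conditioning set).
  P2: blocked at collider Income (neither it nor any descendant is in the conditioning set).
  P3: blocked at collider Income (neither it nor any descendant is in the conditioning set).
  P4: blocked at collider Income (neither it nor any descendant is in the conditioning set).
  P5: blocked at collider Industry (neither it nor any descendant is in the conditioning set).
  P6: blocked at collider Industry (neither it nor any descendant is in the conditioning set).
The empty set is therefore the unique smallest valid set.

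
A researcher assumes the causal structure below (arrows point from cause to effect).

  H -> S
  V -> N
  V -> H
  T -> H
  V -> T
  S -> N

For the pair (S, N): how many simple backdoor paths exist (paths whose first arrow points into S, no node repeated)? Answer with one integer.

2

A backdoor path from S to N is any simple undirected path whose first edge points into S (i.e. leaves S via a parent).
Parents of S: {H}.
Enumerating:
  P1: S <- H <- V -> N
  P2: S <- H <- T <- V -> N
That exhausts the simple backdoor paths. Count: 2.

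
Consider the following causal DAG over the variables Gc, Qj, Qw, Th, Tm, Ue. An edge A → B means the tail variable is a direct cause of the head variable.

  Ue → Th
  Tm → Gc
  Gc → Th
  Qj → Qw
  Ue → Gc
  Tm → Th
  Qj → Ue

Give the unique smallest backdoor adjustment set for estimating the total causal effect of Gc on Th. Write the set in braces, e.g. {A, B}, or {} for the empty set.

Variables eligible for adjustment (non-descendants of Gc, excluding Gc and Th): {Qj, Qw, Tm, Ue}.
Backdoor paths from Gc to Th:
  P1: Gc <- Ue -> Th
  P2: Gc <- Tm -> Th
The empty set is not sufficient: P1 (Gc <- Ue -> Th) has no collider blocking it and no conditioned non-collider, so it is open.
Try {Tm, Ue}:
  P1: blocked at fork node Ue ∈ conditioning set.
  P2: blocked at fork node Tm ∈ conditioning set.
{Tm, Ue} contains no descendant of Gc and blocks every backdoor path.
Every element of {Tm, Ue} is needed (dropping Tm leaves P2 open; dropping Ue leaves P1 open), so no proper subset is valid.
Among all size-2 subsets of the eligible variables, only {Tm, Ue} blocks every backdoor path, so it is the unique smallest valid adjustment set.

{Tm, Ue}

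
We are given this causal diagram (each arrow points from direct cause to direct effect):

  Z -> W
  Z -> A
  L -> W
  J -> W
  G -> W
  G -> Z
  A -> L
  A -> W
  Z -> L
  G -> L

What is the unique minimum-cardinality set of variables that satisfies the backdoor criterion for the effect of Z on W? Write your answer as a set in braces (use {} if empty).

{G}

Variables eligible for adjustment (non-descendants of Z, excluding Z and W): {G, J}.
Backdoor paths from Z to W:
  P1: Z <- G -> L <- A -> W
  P2: Z <- G -> L -> W
  P3: Z <- G -> W
The empty set is not sufficient: P2 (Z <- G -> L -> W) has no collider blocking it and no conditioned non-collider, so it is open.
Try {G}:
  P1: blocked at fork node G ∈ conditioning set.
  P2: blocked at fork node G ∈ conditioning set.
  P3: blocked at fork node G ∈ conditioning set.
{G} contains no descendant of Z and blocks every backdoor path.
No other singleton works — e.g. {J} leaves P2 open — so {G} is the unique smallest valid adjustment set.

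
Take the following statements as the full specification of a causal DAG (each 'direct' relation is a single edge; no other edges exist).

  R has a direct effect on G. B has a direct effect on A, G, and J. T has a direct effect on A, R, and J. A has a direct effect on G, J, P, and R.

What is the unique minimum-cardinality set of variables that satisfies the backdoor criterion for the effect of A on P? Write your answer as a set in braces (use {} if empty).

{}

Variables eligible for adjustment (non-descendants of A, excluding A and P): {B, T}.
Backdoor paths from A to P:
  (none)
With no backdoor paths the empty set already satisfies the criterion, and it is trivially minimal.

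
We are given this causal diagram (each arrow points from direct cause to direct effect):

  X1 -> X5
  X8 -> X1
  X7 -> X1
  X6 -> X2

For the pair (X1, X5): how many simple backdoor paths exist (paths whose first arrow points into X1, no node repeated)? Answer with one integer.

0

A backdoor path from X1 to X5 is any simple undirected path whose first edge points into X1 (i.e. leaves X1 via a parent).
Parents of X1: {X7, X8}.
No simple path from any parent of X1 reaches X5 without revisiting X1, so there are no backdoor paths.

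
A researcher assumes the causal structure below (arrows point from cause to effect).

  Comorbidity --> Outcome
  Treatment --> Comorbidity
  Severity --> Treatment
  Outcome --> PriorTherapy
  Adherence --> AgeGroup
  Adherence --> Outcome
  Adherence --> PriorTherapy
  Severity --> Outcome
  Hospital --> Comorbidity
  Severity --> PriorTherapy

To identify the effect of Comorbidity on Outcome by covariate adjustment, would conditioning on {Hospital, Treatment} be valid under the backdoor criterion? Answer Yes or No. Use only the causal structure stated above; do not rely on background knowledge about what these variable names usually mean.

Yes

Backdoor paths from Comorbidity to Outcome (paths whose first edge points into Comorbidity):
  P1: Comorbidity <- Treatment <- Severity -> Outcome
  P2: Comorbidity <- Treatment <- Severity -> PriorTherapy <- Adherence -> Outcome
  P3: Comorbidity <- Treatment <- Severity -> PriorTherapy <- Outcome
Condition 1 (no descendant of Comorbidity in the set): holds — descendants of Comorbidity are {Outcome, PriorTherapy}; none are in {Hospital, Treatment}.
Condition 2 (every backdoor path blocked by {Hospital, Treatment}):
  P1: blocked at chain node Treatment ∈ conditioning set.
  P2: blocked at chain node Treatment ∈ conditioning set.
  P3: blocked at chain node Treatment ∈ conditioning set.
{Hospital, Treatment} satisfies the backdoor criterion.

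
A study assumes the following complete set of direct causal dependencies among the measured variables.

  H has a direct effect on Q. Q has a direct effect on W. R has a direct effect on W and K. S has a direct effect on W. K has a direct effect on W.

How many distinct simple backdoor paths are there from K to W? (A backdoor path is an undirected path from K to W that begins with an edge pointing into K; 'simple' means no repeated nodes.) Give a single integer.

A backdoor path from K to W is any simple undirected path whose first edge points into K (i.e. leaves K via a parent).
Parents of K: {R}.
Enumerating:
  P1: K <- R -> W
That exhausts the simple backdoor paths. Count: 1.

1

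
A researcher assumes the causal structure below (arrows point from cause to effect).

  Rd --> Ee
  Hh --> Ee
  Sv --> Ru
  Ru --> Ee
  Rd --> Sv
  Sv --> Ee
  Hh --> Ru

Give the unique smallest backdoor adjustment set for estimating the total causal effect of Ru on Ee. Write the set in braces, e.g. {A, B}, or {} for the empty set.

Variables eligible for adjustment (non-descendants of Ru, excluding Ru and Ee): {Hh, Rd, Sv}.
Backdoor paths from Ru to Ee:
  P1: Ru <- Hh -> Ee
  P2: Ru <- Sv <- Rd -> Ee
  P3: Ru <- Sv -> Ee
The empty set is not sufficient: P1 (Ru <- Hh -> Ee) has no collider blocking it and no conditioned non-collider, so it is open.
Try {Hh, Sv}:
  P1: blocked at fork node Hh ∈ conditioning set.
  P2: blocked at chain node Sv ∈ conditioning set.
  P3: blocked at fork node Sv ∈ conditioning set.
{Hh, Sv} contains no descendant of Ru and blocks every backdoor path.
Every element of {Hh, Sv} is needed (dropping Hh leaves P1 open; dropping Sv leaves P2 open), so no proper subset is valid.
Among all size-2 subsets of the eligible variables, only {Hh, Sv} blocks every backdoor path, so it is the unique smallest valid adjustment set.

{Hh, Sv}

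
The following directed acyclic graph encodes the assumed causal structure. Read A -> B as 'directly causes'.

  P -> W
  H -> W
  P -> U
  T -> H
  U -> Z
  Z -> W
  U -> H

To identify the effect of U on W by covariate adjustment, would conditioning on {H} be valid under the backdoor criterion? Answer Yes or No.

No

Backdoor paths from U to W (paths whose first edge points into U):
  P1: U <- P -> W
Condition 1 (no descendant of U in the set): FAILS — H is a descendant of U.
Condition 2 (every backdoor path blocked by {H}):
  P1: open — no interior node is in the conditioning set.
{H} does not satisfy the backdoor criterion.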